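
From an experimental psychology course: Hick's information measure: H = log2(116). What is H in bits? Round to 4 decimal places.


H = log2(n)
H = log2(116)
= 6.8580


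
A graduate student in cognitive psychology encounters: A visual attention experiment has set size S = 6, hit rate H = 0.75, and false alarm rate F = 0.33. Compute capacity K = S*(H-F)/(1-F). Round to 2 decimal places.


K = S * (H - F) / (1 - F)
H - F = 0.42
1 - F = 0.67
K = 6 * 0.42 / 0.67
= 3.76


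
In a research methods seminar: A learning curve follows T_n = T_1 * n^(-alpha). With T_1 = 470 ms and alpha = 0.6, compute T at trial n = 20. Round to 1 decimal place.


T_n = 470 * 20^(-0.6)
20^(-0.6) = 0.165723
T_n = 470 * 0.165723
= 77.9 ms


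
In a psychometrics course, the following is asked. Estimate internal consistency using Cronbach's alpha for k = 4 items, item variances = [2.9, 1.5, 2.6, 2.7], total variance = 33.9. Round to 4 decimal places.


alpha = (k/(k-1)) * (1 - sum(s_i^2)/s_total^2)
sum(item variances) = 9.7
k/(k-1) = 4/3 = 1.333333
1 - 9.7/33.9 = 1 - 0.286136 = 0.713864
alpha = 1.333333 * 0.713864
= 0.9518


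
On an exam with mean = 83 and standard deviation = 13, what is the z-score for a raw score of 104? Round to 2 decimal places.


z = (X - mu) / sigma
= (104 - 83) / 13
= 21 / 13
= 1.62


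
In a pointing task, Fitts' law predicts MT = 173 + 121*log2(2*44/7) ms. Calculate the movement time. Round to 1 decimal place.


MT = 173 + 121 * log2(2*44/7)
2D/W = 12.571429
log2(12.571429) = 3.6521
MT = 173 + 121 * 3.6521
= 614.9 ms


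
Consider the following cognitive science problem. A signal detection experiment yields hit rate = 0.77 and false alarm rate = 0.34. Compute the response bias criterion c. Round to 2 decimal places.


c = -0.5 * (z(HR) + z(FAR))
z(0.77) = 0.7388
z(0.34) = -0.4125
c = -0.5 * (0.7388 + -0.4125)
= -0.5 * 0.3263
= -0.16


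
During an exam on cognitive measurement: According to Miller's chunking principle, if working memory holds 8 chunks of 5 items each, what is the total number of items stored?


Total items = chunks * items_per_chunk
= 8 * 5
= 40


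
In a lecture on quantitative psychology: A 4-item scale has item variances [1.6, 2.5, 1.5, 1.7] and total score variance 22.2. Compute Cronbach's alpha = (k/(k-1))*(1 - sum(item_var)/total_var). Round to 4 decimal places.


alpha = (k/(k-1)) * (1 - sum(s_i^2)/s_total^2)
sum(item variances) = 7.3
k/(k-1) = 4/3 = 1.333333
1 - 7.3/22.2 = 1 - 0.328829 = 0.671171
alpha = 1.333333 * 0.671171
= 0.8949


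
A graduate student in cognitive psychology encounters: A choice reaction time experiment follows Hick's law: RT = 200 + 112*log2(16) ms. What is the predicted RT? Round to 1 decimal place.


RT = 200 + 112 * log2(16)
log2(16) = 4.0
RT = 200 + 112 * 4.0
= 200 + 448.0
= 648.0 ms


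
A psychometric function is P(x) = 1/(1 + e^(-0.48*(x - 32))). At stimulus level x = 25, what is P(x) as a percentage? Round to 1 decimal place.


P(x) = 1/(1 + e^(-0.48*(25 - 32)))
Exponent = -0.48 * -7 = 3.36
e^(3.36) = 28.789191
P = 1/(1 + 28.789191) = 0.033569
Percentage = 3.4


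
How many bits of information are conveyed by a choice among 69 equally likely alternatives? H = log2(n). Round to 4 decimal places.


H = log2(n)
H = log2(69)
= 6.1085


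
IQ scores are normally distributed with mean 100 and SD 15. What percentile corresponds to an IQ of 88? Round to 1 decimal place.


z = (IQ - mean) / SD
z = (88 - 100) / 15 = -0.8
Percentile = Phi(-0.8) * 100
Phi(-0.8) = 0.211855
= 21.2


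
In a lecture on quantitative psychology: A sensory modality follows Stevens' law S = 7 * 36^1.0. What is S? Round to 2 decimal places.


S = 7 * 36^1.0
36^1.0 = 36.0
S = 7 * 36.0
= 252.00


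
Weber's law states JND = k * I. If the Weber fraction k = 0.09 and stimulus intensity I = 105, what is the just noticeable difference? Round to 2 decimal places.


JND = k * I
JND = 0.09 * 105
= 9.45


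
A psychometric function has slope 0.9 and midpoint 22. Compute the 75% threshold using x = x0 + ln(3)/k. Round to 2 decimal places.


At P = 0.75: 0.75 = 1/(1 + e^(-k*(x-x0)))
Solving: e^(-k*(x-x0)) = 1/3
x = x0 + ln(3)/k
ln(3) = 1.0986
x = 22 + 1.0986/0.9
= 22 + 1.2207
= 23.22


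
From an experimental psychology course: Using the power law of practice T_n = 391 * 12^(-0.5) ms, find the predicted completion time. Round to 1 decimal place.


T_n = 391 * 12^(-0.5)
12^(-0.5) = 0.288675
T_n = 391 * 0.288675
= 112.9 ms


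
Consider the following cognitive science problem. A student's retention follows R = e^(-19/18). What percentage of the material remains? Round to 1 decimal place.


R = e^(-t/S)
-t/S = -19/18 = -1.055556
R = e^(-1.055556) = 0.347999
Percentage = 0.347999 * 100
= 34.8


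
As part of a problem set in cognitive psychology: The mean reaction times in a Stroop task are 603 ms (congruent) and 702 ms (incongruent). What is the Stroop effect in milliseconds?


Stroop effect = RT(incongruent) - RT(congruent)
= 702 - 603
= 99 ms


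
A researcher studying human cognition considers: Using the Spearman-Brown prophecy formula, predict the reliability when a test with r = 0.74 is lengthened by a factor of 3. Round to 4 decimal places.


r_new = n*r / (1 + (n-1)*r)
Numerator = 3 * 0.74 = 2.22
Denominator = 1 + 2 * 0.74 = 2.48
r_new = 2.22 / 2.48
= 0.8952


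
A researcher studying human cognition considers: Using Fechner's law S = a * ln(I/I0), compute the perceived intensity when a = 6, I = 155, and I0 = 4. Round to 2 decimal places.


S = 6 * ln(155/4)
I/I0 = 38.75
ln(38.75) = 3.6571
S = 6 * 3.6571
= 21.94


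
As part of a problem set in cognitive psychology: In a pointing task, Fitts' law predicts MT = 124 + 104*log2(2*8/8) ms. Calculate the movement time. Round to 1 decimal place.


MT = 124 + 104 * log2(2*8/8)
2D/W = 2.0
log2(2.0) = 1.0
MT = 124 + 104 * 1.0
= 228.0 ms


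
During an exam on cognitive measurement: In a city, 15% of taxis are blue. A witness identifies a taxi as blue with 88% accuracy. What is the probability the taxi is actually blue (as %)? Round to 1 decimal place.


P(blue | says blue) = P(says blue | blue)*P(blue) / [P(says blue | blue)*P(blue) + P(says blue | not blue)*P(not blue)]
Numerator = 0.88 * 0.15 = 0.132
False identification = 0.12 * 0.85 = 0.102
P = 0.132 / (0.132 + 0.102)
= 0.132 / 0.234
As percentage = 56.4


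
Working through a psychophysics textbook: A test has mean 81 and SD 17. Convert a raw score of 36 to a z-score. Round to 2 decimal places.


z = (X - mu) / sigma
= (36 - 81) / 17
= -45 / 17
= -2.65


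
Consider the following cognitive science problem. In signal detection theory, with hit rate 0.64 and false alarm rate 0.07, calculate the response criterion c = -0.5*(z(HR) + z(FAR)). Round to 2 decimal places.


c = -0.5 * (z(HR) + z(FAR))
z(0.64) = 0.3585
z(0.07) = -1.4758
c = -0.5 * (0.3585 + -1.4758)
= -0.5 * -1.1173
= 0.56


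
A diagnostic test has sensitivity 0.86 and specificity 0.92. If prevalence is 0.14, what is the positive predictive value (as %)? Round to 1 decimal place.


PPV = (sens * prev) / (sens * prev + (1-spec) * (1-prev))
Numerator = 0.86 * 0.14 = 0.1204
P(positive and no disease) = (1 - spec) * (1 - prev) = (1 - 0.92) * (1 - 0.14) = 0.0688
Denominator = 0.1204 + 0.0688 = 0.1892
PPV = 0.1204 / 0.1892 = 0.636364
As percentage = 63.6


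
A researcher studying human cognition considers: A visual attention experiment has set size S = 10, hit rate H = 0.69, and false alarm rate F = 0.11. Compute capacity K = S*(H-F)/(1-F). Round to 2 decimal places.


K = S * (H - F) / (1 - F)
H - F = 0.58
1 - F = 0.89
K = 10 * 0.58 / 0.89
= 6.52


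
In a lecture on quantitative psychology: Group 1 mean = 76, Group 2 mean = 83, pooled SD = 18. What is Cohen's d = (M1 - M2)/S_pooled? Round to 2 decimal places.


Cohen's d = (M1 - M2) / S_pooled
= (76 - 83) / 18
= -7 / 18
= -0.39


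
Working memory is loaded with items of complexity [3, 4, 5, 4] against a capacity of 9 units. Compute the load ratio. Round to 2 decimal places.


Total complexity = 3 + 4 + 5 + 4 = 16
Load = total / capacity = 16 / 9
= 1.78


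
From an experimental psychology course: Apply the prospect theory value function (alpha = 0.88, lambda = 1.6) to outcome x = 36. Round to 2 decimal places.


Since x = 36 >= 0, use v(x) = x^0.88
36^0.88 = 23.4178
v(36) = 23.42


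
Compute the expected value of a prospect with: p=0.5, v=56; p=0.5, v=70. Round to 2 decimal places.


EU = sum(p_i * v_i)
0.5 * 56 = 28.0
0.5 * 70 = 35.0
EU = 28.0 + 35.0
= 63.00


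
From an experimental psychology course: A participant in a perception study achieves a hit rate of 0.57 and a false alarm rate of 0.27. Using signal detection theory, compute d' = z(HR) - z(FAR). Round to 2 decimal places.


d' = z(HR) - z(FAR)
z(0.57) = 0.1764
z(0.27) = -0.6128
d' = 0.1764 - -0.6128
= 0.79


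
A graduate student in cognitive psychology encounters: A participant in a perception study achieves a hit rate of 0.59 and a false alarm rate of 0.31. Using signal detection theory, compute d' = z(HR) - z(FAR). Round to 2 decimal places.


d' = z(HR) - z(FAR)
z(0.59) = 0.2275
z(0.31) = -0.4959
d' = 0.2275 - -0.4959
= 0.72


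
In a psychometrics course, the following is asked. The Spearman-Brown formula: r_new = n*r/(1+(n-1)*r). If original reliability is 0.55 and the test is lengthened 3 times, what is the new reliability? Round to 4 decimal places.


r_new = n*r / (1 + (n-1)*r)
Numerator = 3 * 0.55 = 1.65
Denominator = 1 + 2 * 0.55 = 2.1
r_new = 1.65 / 2.1
= 0.7857


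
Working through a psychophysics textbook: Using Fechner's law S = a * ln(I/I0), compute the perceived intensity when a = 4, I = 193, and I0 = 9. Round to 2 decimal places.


S = 4 * ln(193/9)
I/I0 = 21.444444
ln(21.444444) = 3.0655
S = 4 * 3.0655
= 12.26


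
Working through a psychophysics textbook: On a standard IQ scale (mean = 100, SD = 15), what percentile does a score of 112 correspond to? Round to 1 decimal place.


z = (IQ - mean) / SD
z = (112 - 100) / 15 = 0.8
Percentile = Phi(0.8) * 100
Phi(0.8) = 0.788145
= 78.8


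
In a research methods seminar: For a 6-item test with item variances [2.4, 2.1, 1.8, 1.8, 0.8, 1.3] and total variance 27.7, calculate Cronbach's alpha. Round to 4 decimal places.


alpha = (k/(k-1)) * (1 - sum(s_i^2)/s_total^2)
sum(item variances) = 10.2
k/(k-1) = 6/5 = 1.2
1 - 10.2/27.7 = 1 - 0.368231 = 0.631769
alpha = 1.2 * 0.631769
= 0.7581


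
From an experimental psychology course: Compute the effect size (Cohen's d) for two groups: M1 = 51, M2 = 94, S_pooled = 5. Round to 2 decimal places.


Cohen's d = (M1 - M2) / S_pooled
= (51 - 94) / 5
= -43 / 5
= -8.60


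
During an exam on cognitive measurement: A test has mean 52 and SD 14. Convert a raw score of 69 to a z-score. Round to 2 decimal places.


z = (X - mu) / sigma
= (69 - 52) / 14
= 17 / 14
= 1.21


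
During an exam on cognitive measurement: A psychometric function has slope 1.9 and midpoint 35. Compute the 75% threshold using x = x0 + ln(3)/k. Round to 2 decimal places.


At P = 0.75: 0.75 = 1/(1 + e^(-k*(x-x0)))
Solving: e^(-k*(x-x0)) = 1/3
x = x0 + ln(3)/k
ln(3) = 1.0986
x = 35 + 1.0986/1.9
= 35 + 0.5782
= 35.58


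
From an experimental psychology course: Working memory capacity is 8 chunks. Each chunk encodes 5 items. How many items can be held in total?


Total items = chunks * items_per_chunk
= 8 * 5
= 40


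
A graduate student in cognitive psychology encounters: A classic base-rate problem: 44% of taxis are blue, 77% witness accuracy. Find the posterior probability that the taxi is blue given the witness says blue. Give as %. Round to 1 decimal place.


P(blue | says blue) = P(says blue | blue)*P(blue) / [P(says blue | blue)*P(blue) + P(says blue | not blue)*P(not blue)]
Numerator = 0.77 * 0.44 = 0.3388
False identification = 0.23 * 0.56 = 0.1288
P = 0.3388 / (0.3388 + 0.1288)
= 0.3388 / 0.4676
As percentage = 72.5


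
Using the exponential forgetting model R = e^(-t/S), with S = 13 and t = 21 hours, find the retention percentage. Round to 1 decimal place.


R = e^(-t/S)
-t/S = -21/13 = -1.615385
R = e^(-1.615385) = 0.198814
Percentage = 0.198814 * 100
= 19.9


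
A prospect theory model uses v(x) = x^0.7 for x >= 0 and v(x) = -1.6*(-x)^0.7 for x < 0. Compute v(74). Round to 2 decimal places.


Since x = 74 >= 0, use v(x) = x^0.7
74^0.7 = 20.3452
v(74) = 20.35


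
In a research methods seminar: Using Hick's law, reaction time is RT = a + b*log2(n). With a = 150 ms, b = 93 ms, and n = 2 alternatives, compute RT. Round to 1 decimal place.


RT = 150 + 93 * log2(2)
log2(2) = 1.0
RT = 150 + 93 * 1.0
= 150 + 93.0
= 243.0 ms


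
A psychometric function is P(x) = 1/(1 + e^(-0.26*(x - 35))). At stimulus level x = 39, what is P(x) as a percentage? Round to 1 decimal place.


P(x) = 1/(1 + e^(-0.26*(39 - 35)))
Exponent = -0.26 * 4 = -1.04
e^(-1.04) = 0.353455
P = 1/(1 + 0.353455) = 0.73885
Percentage = 73.9


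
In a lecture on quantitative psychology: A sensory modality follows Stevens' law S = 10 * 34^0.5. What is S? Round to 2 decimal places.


S = 10 * 34^0.5
34^0.5 = 5.831
S = 10 * 5.831
= 58.31


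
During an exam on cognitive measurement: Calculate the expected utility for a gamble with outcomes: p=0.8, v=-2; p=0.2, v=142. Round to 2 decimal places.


EU = sum(p_i * v_i)
0.8 * -2 = -1.6
0.2 * 142 = 28.4
EU = -1.6 + 28.4
= 26.80


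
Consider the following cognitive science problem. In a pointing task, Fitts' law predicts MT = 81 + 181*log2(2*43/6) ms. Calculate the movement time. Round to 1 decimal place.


MT = 81 + 181 * log2(2*43/6)
2D/W = 14.333333
log2(14.333333) = 3.8413
MT = 81 + 181 * 3.8413
= 776.3 ms


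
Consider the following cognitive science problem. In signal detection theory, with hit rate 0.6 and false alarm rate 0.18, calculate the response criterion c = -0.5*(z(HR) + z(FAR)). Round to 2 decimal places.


c = -0.5 * (z(HR) + z(FAR))
z(0.6) = 0.2533
z(0.18) = -0.9154
c = -0.5 * (0.2533 + -0.9154)
= -0.5 * -0.6621
= 0.33


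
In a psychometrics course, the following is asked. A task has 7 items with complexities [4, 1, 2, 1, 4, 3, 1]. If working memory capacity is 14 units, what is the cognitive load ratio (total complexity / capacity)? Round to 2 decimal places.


Total complexity = 4 + 1 + 2 + 1 + 4 + 3 + 1 = 16
Load = total / capacity = 16 / 14
= 1.14


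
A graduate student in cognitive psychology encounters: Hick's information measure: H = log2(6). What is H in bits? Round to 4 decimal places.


H = log2(n)
H = log2(6)
= 2.5850


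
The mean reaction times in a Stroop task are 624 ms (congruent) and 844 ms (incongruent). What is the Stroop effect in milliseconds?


Stroop effect = RT(incongruent) - RT(congruent)
= 844 - 624
= 220 ms


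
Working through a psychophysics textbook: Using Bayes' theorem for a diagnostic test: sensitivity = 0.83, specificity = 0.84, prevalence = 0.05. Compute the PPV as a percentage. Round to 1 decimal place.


PPV = (sens * prev) / (sens * prev + (1-spec) * (1-prev))
Numerator = 0.83 * 0.05 = 0.0415
P(positive and no disease) = (1 - spec) * (1 - prev) = (1 - 0.84) * (1 - 0.05) = 0.152
Denominator = 0.0415 + 0.152 = 0.1935
PPV = 0.0415 / 0.1935 = 0.21447
As percentage = 21.4


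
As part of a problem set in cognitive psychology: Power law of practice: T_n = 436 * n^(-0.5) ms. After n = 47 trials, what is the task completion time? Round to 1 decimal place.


T_n = 436 * 47^(-0.5)
47^(-0.5) = 0.145865
T_n = 436 * 0.145865
= 63.6 ms


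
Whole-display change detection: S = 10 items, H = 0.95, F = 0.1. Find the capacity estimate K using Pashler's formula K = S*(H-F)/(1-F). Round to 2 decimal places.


K = S * (H - F) / (1 - F)
H - F = 0.85
1 - F = 0.9
K = 10 * 0.85 / 0.9
= 9.44


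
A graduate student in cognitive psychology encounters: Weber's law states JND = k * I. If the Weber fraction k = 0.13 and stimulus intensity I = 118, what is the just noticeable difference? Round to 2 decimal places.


JND = k * I
JND = 0.13 * 118
= 15.34


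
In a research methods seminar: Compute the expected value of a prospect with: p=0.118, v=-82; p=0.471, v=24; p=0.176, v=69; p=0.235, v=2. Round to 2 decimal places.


EU = sum(p_i * v_i)
0.118 * -82 = -9.676
0.471 * 24 = 11.304
0.176 * 69 = 12.144
0.235 * 2 = 0.47
EU = -9.676 + 11.304 + 12.144 + 0.47
= 14.24


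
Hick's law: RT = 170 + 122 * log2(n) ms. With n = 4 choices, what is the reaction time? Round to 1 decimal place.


RT = 170 + 122 * log2(4)
log2(4) = 2.0
RT = 170 + 122 * 2.0
= 170 + 244.0
= 414.0 ms


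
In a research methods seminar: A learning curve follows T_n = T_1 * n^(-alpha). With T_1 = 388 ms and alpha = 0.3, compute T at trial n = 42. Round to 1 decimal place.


T_n = 388 * 42^(-0.3)
42^(-0.3) = 0.325856
T_n = 388 * 0.325856
= 126.4 ms


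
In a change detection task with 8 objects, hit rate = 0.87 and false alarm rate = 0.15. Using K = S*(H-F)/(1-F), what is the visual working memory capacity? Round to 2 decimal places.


K = S * (H - F) / (1 - F)
H - F = 0.72
1 - F = 0.85
K = 8 * 0.72 / 0.85
= 6.78


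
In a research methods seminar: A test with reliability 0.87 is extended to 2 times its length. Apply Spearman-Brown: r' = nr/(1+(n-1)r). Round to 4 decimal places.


r_new = n*r / (1 + (n-1)*r)
Numerator = 2 * 0.87 = 1.74
Denominator = 1 + 1 * 0.87 = 1.87
r_new = 1.74 / 1.87
= 0.9305


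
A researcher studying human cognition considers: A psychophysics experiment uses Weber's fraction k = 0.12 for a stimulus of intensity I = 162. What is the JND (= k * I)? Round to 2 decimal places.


JND = k * I
JND = 0.12 * 162
= 19.44


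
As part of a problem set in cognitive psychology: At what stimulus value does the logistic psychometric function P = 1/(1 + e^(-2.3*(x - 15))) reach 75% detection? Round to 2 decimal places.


At P = 0.75: 0.75 = 1/(1 + e^(-k*(x-x0)))
Solving: e^(-k*(x-x0)) = 1/3
x = x0 + ln(3)/k
ln(3) = 1.0986
x = 15 + 1.0986/2.3
= 15 + 0.4777
= 15.48


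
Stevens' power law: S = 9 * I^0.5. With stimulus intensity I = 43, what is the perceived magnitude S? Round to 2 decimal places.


S = 9 * 43^0.5
43^0.5 = 6.5574
S = 9 * 6.5574
= 59.02


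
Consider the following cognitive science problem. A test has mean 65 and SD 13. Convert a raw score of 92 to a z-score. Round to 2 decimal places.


z = (X - mu) / sigma
= (92 - 65) / 13
= 27 / 13
= 2.08


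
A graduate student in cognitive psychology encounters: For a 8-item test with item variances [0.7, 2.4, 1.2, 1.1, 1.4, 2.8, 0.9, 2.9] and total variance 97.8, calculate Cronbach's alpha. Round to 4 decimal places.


alpha = (k/(k-1)) * (1 - sum(s_i^2)/s_total^2)
sum(item variances) = 13.4
k/(k-1) = 8/7 = 1.142857
1 - 13.4/97.8 = 1 - 0.137014 = 0.862986
alpha = 1.142857 * 0.862986
= 0.9863


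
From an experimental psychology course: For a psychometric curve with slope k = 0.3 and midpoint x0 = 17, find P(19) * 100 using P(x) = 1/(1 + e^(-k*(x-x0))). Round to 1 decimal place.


P(x) = 1/(1 + e^(-0.3*(19 - 17)))
Exponent = -0.3 * 2 = -0.6
e^(-0.6) = 0.548812
P = 1/(1 + 0.548812) = 0.645656
Percentage = 64.6


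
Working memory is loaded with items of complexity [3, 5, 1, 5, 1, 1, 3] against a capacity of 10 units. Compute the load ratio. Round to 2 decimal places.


Total complexity = 3 + 5 + 1 + 5 + 1 + 1 + 3 = 19
Load = total / capacity = 19 / 10
= 1.90


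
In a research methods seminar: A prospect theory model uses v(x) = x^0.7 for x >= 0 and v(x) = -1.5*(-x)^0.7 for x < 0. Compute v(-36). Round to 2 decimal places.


Since x = -36 < 0, use v(x) = -lambda*(-x)^alpha
(-x) = 36
36^0.7 = 12.286
v(-36) = -1.5 * 12.286
= -18.43


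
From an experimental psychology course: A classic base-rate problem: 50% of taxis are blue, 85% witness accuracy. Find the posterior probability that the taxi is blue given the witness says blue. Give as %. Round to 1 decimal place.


P(blue | says blue) = P(says blue | blue)*P(blue) / [P(says blue | blue)*P(blue) + P(says blue | not blue)*P(not blue)]
Numerator = 0.85 * 0.5 = 0.425
False identification = 0.15 * 0.5 = 0.075
P = 0.425 / (0.425 + 0.075)
= 0.425 / 0.5
As percentage = 85.0


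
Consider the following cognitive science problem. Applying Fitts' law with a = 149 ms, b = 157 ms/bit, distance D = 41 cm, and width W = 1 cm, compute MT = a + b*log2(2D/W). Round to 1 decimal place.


MT = 149 + 157 * log2(2*41/1)
2D/W = 82.0
log2(82.0) = 6.3576
MT = 149 + 157 * 6.3576
= 1147.1 ms


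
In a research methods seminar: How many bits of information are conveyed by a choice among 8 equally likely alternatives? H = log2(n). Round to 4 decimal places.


H = log2(n)
H = log2(8)
= 3.0000


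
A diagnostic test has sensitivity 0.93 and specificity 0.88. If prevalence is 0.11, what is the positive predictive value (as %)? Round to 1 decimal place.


PPV = (sens * prev) / (sens * prev + (1-spec) * (1-prev))
Numerator = 0.93 * 0.11 = 0.1023
P(positive and no disease) = (1 - spec) * (1 - prev) = (1 - 0.88) * (1 - 0.11) = 0.1068
Denominator = 0.1023 + 0.1068 = 0.2091
PPV = 0.1023 / 0.2091 = 0.48924
As percentage = 48.9


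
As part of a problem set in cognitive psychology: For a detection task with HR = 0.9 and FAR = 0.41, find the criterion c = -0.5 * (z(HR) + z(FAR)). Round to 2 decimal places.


c = -0.5 * (z(HR) + z(FAR))
z(0.9) = 1.2816
z(0.41) = -0.2275
c = -0.5 * (1.2816 + -0.2275)
= -0.5 * 1.0541
= -0.53


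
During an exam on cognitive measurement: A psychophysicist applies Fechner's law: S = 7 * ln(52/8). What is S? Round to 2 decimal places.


S = 7 * ln(52/8)
I/I0 = 6.5
ln(6.5) = 1.8718
S = 7 * 1.8718
= 13.10


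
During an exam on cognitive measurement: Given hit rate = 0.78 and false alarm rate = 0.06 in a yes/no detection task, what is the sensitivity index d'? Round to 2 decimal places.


d' = z(HR) - z(FAR)
z(0.78) = 0.7722
z(0.06) = -1.5548
d' = 0.7722 - -1.5548
= 2.33


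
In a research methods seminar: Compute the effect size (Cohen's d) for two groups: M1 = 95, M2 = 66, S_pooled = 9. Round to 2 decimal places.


Cohen's d = (M1 - M2) / S_pooled
= (95 - 66) / 9
= 29 / 9
= 3.22


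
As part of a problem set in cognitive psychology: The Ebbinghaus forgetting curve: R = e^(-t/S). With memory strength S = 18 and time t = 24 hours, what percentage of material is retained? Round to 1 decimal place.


R = e^(-t/S)
-t/S = -24/18 = -1.333333
R = e^(-1.333333) = 0.263597
Percentage = 0.263597 * 100
= 26.4


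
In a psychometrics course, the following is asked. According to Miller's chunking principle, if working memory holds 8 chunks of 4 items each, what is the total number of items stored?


Total items = chunks * items_per_chunk
= 8 * 4
= 32


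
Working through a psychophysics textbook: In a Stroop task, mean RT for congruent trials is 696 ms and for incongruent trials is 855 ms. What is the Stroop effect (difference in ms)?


Stroop effect = RT(incongruent) - RT(congruent)
= 855 - 696
= 159 ms


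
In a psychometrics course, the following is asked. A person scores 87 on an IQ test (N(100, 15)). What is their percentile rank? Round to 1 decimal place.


z = (IQ - mean) / SD
z = (87 - 100) / 15 = -0.8667
Percentile = Phi(-0.8667) * 100
Phi(-0.8667) = 0.193053
= 19.3


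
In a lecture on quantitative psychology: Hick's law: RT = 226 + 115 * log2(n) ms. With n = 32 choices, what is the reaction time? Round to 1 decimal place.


RT = 226 + 115 * log2(32)
log2(32) = 5.0
RT = 226 + 115 * 5.0
= 226 + 575.0
= 801.0 ms


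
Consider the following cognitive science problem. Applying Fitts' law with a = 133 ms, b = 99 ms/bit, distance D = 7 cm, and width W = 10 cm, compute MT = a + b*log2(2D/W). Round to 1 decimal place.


MT = 133 + 99 * log2(2*7/10)
2D/W = 1.4
log2(1.4) = 0.4854
MT = 133 + 99 * 0.4854
= 181.1 ms


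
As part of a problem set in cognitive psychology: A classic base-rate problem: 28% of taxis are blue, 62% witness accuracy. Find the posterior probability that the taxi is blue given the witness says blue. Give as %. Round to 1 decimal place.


P(blue | says blue) = P(says blue | blue)*P(blue) / [P(says blue | blue)*P(blue) + P(says blue | not blue)*P(not blue)]
Numerator = 0.62 * 0.28 = 0.1736
False identification = 0.38 * 0.72 = 0.2736
P = 0.1736 / (0.1736 + 0.2736)
= 0.1736 / 0.4472
As percentage = 38.8


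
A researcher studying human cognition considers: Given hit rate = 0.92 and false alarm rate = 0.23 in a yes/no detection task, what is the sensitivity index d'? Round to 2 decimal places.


d' = z(HR) - z(FAR)
z(0.92) = 1.4051
z(0.23) = -0.7388
d' = 1.4051 - -0.7388
= 2.14


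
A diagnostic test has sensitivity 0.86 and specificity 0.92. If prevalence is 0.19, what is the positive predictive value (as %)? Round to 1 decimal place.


PPV = (sens * prev) / (sens * prev + (1-spec) * (1-prev))
Numerator = 0.86 * 0.19 = 0.1634
P(positive and no disease) = (1 - spec) * (1 - prev) = (1 - 0.92) * (1 - 0.19) = 0.0648
Denominator = 0.1634 + 0.0648 = 0.2282
PPV = 0.1634 / 0.2282 = 0.716039
As percentage = 71.6


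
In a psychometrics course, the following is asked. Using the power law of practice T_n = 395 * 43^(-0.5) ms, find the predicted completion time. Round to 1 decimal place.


T_n = 395 * 43^(-0.5)
43^(-0.5) = 0.152499
T_n = 395 * 0.152499
= 60.2 ms


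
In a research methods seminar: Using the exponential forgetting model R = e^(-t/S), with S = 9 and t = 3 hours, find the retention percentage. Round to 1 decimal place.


R = e^(-t/S)
-t/S = -3/9 = -0.333333
R = e^(-0.333333) = 0.716532
Percentage = 0.716532 * 100
= 71.7


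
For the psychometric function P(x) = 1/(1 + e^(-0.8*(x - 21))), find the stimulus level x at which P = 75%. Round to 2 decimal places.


At P = 0.75: 0.75 = 1/(1 + e^(-k*(x-x0)))
Solving: e^(-k*(x-x0)) = 1/3
x = x0 + ln(3)/k
ln(3) = 1.0986
x = 21 + 1.0986/0.8
= 21 + 1.3732
= 22.37


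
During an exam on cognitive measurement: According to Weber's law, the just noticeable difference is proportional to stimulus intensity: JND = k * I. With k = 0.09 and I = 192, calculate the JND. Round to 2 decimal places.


JND = k * I
JND = 0.09 * 192
= 17.28


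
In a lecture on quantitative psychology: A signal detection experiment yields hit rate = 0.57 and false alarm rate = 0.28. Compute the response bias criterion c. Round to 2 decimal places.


c = -0.5 * (z(HR) + z(FAR))
z(0.57) = 0.1764
z(0.28) = -0.5828
c = -0.5 * (0.1764 + -0.5828)
= -0.5 * -0.4064
= 0.20


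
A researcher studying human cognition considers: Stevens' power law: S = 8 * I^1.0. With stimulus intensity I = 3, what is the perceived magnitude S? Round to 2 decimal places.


S = 8 * 3^1.0
3^1.0 = 3.0
S = 8 * 3.0
= 24.00


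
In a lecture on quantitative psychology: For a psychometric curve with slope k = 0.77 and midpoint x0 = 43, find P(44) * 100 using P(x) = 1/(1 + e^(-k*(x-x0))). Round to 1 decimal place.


P(x) = 1/(1 + e^(-0.77*(44 - 43)))
Exponent = -0.77 * 1 = -0.77
e^(-0.77) = 0.463013
P = 1/(1 + 0.463013) = 0.683521
Percentage = 68.4


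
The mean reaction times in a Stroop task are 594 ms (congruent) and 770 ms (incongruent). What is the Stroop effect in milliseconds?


Stroop effect = RT(incongruent) - RT(congruent)
= 770 - 594
= 176 ms


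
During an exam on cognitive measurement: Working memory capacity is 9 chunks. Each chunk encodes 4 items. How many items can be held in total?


Total items = chunks * items_per_chunk
= 9 * 4
= 36


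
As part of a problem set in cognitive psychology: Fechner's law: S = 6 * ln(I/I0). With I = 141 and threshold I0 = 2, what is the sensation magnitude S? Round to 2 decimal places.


S = 6 * ln(141/2)
I/I0 = 70.5
ln(70.5) = 4.2556
S = 6 * 4.2556
= 25.53


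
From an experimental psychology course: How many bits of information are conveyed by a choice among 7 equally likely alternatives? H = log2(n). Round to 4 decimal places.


H = log2(n)
H = log2(7)
= 2.8074


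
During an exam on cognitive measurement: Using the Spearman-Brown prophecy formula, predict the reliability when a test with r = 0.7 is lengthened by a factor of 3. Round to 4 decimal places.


r_new = n*r / (1 + (n-1)*r)
Numerator = 3 * 0.7 = 2.1
Denominator = 1 + 2 * 0.7 = 2.4
r_new = 2.1 / 2.4
= 0.8750


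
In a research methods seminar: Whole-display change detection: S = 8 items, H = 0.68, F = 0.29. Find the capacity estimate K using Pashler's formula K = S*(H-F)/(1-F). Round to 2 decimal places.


K = S * (H - F) / (1 - F)
H - F = 0.39
1 - F = 0.71
K = 8 * 0.39 / 0.71
= 4.39


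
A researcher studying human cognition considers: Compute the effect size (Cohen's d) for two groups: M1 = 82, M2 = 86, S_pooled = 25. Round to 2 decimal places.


Cohen's d = (M1 - M2) / S_pooled
= (82 - 86) / 25
= -4 / 25
= -0.16


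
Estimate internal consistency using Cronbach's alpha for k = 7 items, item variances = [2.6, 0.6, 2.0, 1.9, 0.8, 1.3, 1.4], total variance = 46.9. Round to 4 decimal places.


alpha = (k/(k-1)) * (1 - sum(s_i^2)/s_total^2)
sum(item variances) = 10.6
k/(k-1) = 7/6 = 1.166667
1 - 10.6/46.9 = 1 - 0.226013 = 0.773987
alpha = 1.166667 * 0.773987
= 0.9030


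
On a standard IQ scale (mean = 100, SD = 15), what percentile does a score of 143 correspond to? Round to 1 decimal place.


z = (IQ - mean) / SD
z = (143 - 100) / 15 = 2.8667
Percentile = Phi(2.8667) * 100
Phi(2.8667) = 0.997926
= 99.8


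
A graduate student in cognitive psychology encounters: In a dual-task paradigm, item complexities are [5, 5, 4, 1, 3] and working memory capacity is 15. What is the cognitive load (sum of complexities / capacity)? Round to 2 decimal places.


Total complexity = 5 + 5 + 4 + 1 + 3 = 18
Load = total / capacity = 18 / 15
= 1.20


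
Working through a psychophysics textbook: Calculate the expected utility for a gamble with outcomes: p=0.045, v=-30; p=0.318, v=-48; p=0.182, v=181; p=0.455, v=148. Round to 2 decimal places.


EU = sum(p_i * v_i)
0.045 * -30 = -1.35
0.318 * -48 = -15.264
0.182 * 181 = 32.942
0.455 * 148 = 67.34
EU = -1.35 + -15.264 + 32.942 + 67.34
= 83.67


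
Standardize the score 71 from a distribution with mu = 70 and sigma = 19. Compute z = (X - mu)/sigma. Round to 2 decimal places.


z = (X - mu) / sigma
= (71 - 70) / 19
= 1 / 19
= 0.05


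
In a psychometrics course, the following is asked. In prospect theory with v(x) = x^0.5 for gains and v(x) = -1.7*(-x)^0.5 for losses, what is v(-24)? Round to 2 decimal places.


Since x = -24 < 0, use v(x) = -lambda*(-x)^alpha
(-x) = 24
24^0.5 = 4.899
v(-24) = -1.7 * 4.899
= -8.33


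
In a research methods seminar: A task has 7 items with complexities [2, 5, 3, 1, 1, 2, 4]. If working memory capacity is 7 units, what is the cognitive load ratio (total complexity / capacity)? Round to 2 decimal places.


Total complexity = 2 + 5 + 3 + 1 + 1 + 2 + 4 = 18
Load = total / capacity = 18 / 7
= 2.57


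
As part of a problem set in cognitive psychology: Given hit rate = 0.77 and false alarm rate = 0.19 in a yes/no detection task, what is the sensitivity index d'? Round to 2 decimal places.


d' = z(HR) - z(FAR)
z(0.77) = 0.7388
z(0.19) = -0.8779
d' = 0.7388 - -0.8779
= 1.62


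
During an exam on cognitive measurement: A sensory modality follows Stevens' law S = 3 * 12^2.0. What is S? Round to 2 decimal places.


S = 3 * 12^2.0
12^2.0 = 144.0
S = 3 * 144.0
= 432.00


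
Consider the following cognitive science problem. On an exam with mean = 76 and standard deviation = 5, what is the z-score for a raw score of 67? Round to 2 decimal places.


z = (X - mu) / sigma
= (67 - 76) / 5
= -9 / 5
= -1.80


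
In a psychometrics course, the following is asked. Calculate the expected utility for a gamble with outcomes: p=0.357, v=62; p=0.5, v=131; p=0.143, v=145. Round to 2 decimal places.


EU = sum(p_i * v_i)
0.357 * 62 = 22.134
0.5 * 131 = 65.5
0.143 * 145 = 20.735
EU = 22.134 + 65.5 + 20.735
= 108.37


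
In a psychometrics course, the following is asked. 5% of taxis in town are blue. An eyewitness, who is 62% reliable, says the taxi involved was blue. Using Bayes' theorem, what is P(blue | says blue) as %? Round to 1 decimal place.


P(blue | says blue) = P(says blue | blue)*P(blue) / [P(says blue | blue)*P(blue) + P(says blue | not blue)*P(not blue)]
Numerator = 0.62 * 0.05 = 0.031
False identification = 0.38 * 0.95 = 0.361
P = 0.031 / (0.031 + 0.361)
= 0.031 / 0.392
As percentage = 7.9


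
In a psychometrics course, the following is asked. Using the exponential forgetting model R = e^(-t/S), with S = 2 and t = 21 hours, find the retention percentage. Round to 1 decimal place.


R = e^(-t/S)
-t/S = -21/2 = -10.5
R = e^(-10.5) = 2.8e-05
Percentage = 2.8e-05 * 100
= 0.0


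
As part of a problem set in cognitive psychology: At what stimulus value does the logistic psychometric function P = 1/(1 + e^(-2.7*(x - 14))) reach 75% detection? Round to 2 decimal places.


At P = 0.75: 0.75 = 1/(1 + e^(-k*(x-x0)))
Solving: e^(-k*(x-x0)) = 1/3
x = x0 + ln(3)/k
ln(3) = 1.0986
x = 14 + 1.0986/2.7
= 14 + 0.4069
= 14.41


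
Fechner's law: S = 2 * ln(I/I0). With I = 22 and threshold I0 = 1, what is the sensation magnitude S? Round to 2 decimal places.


S = 2 * ln(22/1)
I/I0 = 22.0
ln(22.0) = 3.091
S = 2 * 3.091
= 6.18


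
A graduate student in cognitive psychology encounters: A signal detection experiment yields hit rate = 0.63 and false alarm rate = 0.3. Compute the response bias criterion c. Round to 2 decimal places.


c = -0.5 * (z(HR) + z(FAR))
z(0.63) = 0.3319
z(0.3) = -0.5244
c = -0.5 * (0.3319 + -0.5244)
= -0.5 * -0.1925
= 0.10


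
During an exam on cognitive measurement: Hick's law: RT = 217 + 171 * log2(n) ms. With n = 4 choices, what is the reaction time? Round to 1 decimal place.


RT = 217 + 171 * log2(4)
log2(4) = 2.0
RT = 217 + 171 * 2.0
= 217 + 342.0
= 559.0 ms


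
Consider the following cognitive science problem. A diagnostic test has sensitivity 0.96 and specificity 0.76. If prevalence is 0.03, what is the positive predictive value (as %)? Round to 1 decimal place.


PPV = (sens * prev) / (sens * prev + (1-spec) * (1-prev))
Numerator = 0.96 * 0.03 = 0.0288
P(positive and no disease) = (1 - spec) * (1 - prev) = (1 - 0.76) * (1 - 0.03) = 0.2328
Denominator = 0.0288 + 0.2328 = 0.2616
PPV = 0.0288 / 0.2616 = 0.110092
As percentage = 11.0


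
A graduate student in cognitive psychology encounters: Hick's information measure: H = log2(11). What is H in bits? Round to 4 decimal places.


H = log2(n)
H = log2(11)
= 3.4594


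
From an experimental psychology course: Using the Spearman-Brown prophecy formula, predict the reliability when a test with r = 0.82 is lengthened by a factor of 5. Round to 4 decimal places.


r_new = n*r / (1 + (n-1)*r)
Numerator = 5 * 0.82 = 4.1
Denominator = 1 + 4 * 0.82 = 4.28
r_new = 4.1 / 4.28
= 0.9579


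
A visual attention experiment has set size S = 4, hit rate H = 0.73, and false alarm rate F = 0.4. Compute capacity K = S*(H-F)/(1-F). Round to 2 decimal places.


K = S * (H - F) / (1 - F)
H - F = 0.33
1 - F = 0.6
K = 4 * 0.33 / 0.6
= 2.20


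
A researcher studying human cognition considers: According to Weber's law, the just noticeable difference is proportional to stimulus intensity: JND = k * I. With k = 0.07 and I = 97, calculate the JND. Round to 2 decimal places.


JND = k * I
JND = 0.07 * 97
= 6.79


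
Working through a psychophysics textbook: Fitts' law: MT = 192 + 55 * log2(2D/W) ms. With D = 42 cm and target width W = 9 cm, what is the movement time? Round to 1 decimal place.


MT = 192 + 55 * log2(2*42/9)
2D/W = 9.333333
log2(9.333333) = 3.2224
MT = 192 + 55 * 3.2224
= 369.2 ms


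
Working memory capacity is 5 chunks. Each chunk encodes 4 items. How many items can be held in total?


Total items = chunks * items_per_chunk
= 5 * 4
= 20


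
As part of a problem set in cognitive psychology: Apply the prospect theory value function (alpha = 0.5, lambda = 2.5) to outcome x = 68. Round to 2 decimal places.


Since x = 68 >= 0, use v(x) = x^0.5
68^0.5 = 8.2462
v(68) = 8.25


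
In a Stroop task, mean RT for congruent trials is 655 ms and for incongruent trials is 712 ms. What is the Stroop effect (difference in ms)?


Stroop effect = RT(incongruent) - RT(congruent)
= 712 - 655
= 57 ms


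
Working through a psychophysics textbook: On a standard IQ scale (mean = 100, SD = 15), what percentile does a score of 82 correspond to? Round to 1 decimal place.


z = (IQ - mean) / SD
z = (82 - 100) / 15 = -1.2
Percentile = Phi(-1.2) * 100
Phi(-1.2) = 0.11507
= 11.5


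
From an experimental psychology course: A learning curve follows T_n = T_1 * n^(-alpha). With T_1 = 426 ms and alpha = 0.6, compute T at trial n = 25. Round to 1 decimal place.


T_n = 426 * 25^(-0.6)
25^(-0.6) = 0.144956
T_n = 426 * 0.144956
= 61.8 ms


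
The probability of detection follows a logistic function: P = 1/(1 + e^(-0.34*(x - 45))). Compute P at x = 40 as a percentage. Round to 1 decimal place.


P(x) = 1/(1 + e^(-0.34*(40 - 45)))
Exponent = -0.34 * -5 = 1.7
e^(1.7) = 5.473947
P = 1/(1 + 5.473947) = 0.154465
Percentage = 15.4


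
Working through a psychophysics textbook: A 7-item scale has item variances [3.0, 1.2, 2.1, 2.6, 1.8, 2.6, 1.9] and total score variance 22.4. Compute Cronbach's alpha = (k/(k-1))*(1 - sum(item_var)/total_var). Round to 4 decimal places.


alpha = (k/(k-1)) * (1 - sum(s_i^2)/s_total^2)
sum(item variances) = 15.2
k/(k-1) = 7/6 = 1.166667
1 - 15.2/22.4 = 1 - 0.678571 = 0.321429
alpha = 1.166667 * 0.321429
= 0.3750


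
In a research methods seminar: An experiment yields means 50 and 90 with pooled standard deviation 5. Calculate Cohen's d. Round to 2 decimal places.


Cohen's d = (M1 - M2) / S_pooled
= (50 - 90) / 5
= -40 / 5
= -8.00


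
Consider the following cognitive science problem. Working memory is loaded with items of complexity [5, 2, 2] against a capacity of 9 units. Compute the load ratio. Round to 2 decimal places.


Total complexity = 5 + 2 + 2 = 9
Load = total / capacity = 9 / 9
= 1.00


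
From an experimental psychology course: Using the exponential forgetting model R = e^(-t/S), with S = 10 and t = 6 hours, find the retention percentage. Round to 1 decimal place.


R = e^(-t/S)
-t/S = -6/10 = -0.6
R = e^(-0.6) = 0.548812
Percentage = 0.548812 * 100
= 54.9


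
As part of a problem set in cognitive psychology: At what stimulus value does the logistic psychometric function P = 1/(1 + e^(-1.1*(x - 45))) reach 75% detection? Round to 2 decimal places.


At P = 0.75: 0.75 = 1/(1 + e^(-k*(x-x0)))
Solving: e^(-k*(x-x0)) = 1/3
x = x0 + ln(3)/k
ln(3) = 1.0986
x = 45 + 1.0986/1.1
= 45 + 0.9987
= 46.00


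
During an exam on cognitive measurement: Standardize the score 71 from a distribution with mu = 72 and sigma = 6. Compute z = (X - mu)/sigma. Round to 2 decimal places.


z = (X - mu) / sigma
= (71 - 72) / 6
= -1 / 6
= -0.17


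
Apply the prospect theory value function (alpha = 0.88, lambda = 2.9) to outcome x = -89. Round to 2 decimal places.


Since x = -89 < 0, use v(x) = -lambda*(-x)^alpha
(-x) = 89
89^0.88 = 51.9354
v(-89) = -2.9 * 51.9354
= -150.61


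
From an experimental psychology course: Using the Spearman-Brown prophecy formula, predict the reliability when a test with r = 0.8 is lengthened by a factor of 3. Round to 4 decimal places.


r_new = n*r / (1 + (n-1)*r)
Numerator = 3 * 0.8 = 2.4
Denominator = 1 + 2 * 0.8 = 2.6
r_new = 2.4 / 2.6
= 0.9231


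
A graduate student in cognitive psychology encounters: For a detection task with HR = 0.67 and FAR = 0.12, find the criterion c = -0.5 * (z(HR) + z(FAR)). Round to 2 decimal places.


c = -0.5 * (z(HR) + z(FAR))
z(0.67) = 0.4399
z(0.12) = -1.175
c = -0.5 * (0.4399 + -1.175)
= -0.5 * -0.7351
= 0.37
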